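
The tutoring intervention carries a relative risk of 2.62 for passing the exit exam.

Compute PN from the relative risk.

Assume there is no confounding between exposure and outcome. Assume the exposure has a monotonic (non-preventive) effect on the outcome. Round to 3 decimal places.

PN ≈ 0.618

Under exogeneity and monotonicity, PN = (RR − 1) / RR = 1 − 1/RR.
PN = (2.62 − 1) / 2.62 = 1.62 / 2.62 ≈ 0.6183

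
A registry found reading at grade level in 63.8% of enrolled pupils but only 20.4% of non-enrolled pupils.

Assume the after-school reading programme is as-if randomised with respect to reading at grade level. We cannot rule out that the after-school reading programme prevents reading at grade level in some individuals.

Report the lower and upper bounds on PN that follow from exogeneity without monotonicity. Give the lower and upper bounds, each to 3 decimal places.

0.680 ≤ PN ≤ 1.000

p₁ = 0.638, p₀ = 0.204.
Under exogeneity alone the bounds on PN are max{0,(p₁−p₀)/p₁} ≤ PN ≤ min{1,(1−p₀)/p₁}.
  lower = (p₁ − p₀)/p₁ = 0.434 / 0.638 ≈ 0.6803
  upper = min{1, (1 − p₀)/p₁} = 0.796 / 0.638 ≈ 1.2476 → capped at 1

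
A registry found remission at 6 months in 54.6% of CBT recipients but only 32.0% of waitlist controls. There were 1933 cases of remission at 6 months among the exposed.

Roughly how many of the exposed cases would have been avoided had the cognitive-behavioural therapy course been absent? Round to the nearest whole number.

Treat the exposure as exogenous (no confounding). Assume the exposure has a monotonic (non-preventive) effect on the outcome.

p₁ = 0.546, p₀ = 0.32.
PN = (p₁ − p₀)/p₁ = (0.546 − 0.32) / 0.546 ≈ 0.41392.
Attributable cases ≈ PN × (exposed cases) = 0.41392 × 1933 ≈ 800.11.

about 800 cases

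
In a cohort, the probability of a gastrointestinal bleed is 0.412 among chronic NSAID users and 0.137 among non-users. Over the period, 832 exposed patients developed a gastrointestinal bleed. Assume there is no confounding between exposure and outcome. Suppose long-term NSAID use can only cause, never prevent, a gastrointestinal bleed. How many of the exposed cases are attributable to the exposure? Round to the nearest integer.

about 555 cases

Let p₁ = 0.412, p₀ = 0.137.
PN = (p₁ − p₀)/p₁ = (0.412 − 0.137) / 0.412 ≈ 0.66748.
Attributable cases ≈ PN × (exposed cases) = 0.66748 × 832 ≈ 555.34.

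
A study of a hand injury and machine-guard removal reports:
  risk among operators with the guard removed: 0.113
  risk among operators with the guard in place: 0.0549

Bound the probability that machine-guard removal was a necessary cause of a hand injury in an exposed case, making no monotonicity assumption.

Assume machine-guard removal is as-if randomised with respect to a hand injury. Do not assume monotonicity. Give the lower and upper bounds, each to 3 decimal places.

Let p₁ = 0.113, p₀ = 0.0549.
Under exogeneity alone the bounds on PN are max{0,(p₁−p₀)/p₁} ≤ PN ≤ min{1,(1−p₀)/p₁}.
  lower = (p₁ − p₀)/p₁ = 0.0581 / 0.113 ≈ 0.5142
  upper = min{1, (1 − p₀)/p₁} = 0.9451 / 0.113 ≈ 8.3637 → capped at 1

0.514 ≤ PN ≤ 1.000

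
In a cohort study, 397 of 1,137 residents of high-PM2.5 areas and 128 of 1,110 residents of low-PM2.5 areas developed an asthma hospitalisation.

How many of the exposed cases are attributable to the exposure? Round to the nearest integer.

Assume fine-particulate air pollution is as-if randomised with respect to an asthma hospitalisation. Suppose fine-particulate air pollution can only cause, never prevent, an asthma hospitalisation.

p₁ = P(outcome | exposed) = 397/1137 = 0.34916
p₀ = P(outcome | unexposed) = 128/1110 = 0.11532
PN = (p₁ − p₀)/p₁ = (0.34916 − 0.11532) / 0.34916 ≈ 0.66974.
Attributable cases ≈ PN × (exposed cases) = 0.66974 × 397 ≈ 265.89.

about 266 cases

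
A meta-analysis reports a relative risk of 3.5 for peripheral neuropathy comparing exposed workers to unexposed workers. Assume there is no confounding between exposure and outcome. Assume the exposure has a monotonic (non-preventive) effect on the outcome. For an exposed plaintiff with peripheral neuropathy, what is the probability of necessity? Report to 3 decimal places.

Under exogeneity and monotonicity, PN = (RR − 1) / RR = 1 − 1/RR.
PN = (3.5 − 1) / 3.5 = 2.5 / 3.5 ≈ 0.7143

PN ≈ 0.714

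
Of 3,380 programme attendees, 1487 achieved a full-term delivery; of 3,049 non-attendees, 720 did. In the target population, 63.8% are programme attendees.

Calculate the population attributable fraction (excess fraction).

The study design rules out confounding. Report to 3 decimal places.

PAF ≈ 0.355

p₁ = P(outcome | exposed) = 1487/3380 = 0.43994
p₀ = P(outcome | unexposed) = 720/3049 = 0.23614
Overall risk P(Y=1) = π·p₁ + (1−π)·p₀ = 0.638×0.43994 + 0.362×0.23614 = 0.36617.
Under exogeneity, PAF = [P(Y=1) − p₀] / P(Y=1).
PAF = (0.36617 − 0.23614) / 0.36617 ≈ 0.3551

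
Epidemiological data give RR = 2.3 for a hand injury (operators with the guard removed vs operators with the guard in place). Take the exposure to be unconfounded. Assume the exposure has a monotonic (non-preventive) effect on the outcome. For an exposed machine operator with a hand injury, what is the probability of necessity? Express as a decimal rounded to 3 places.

Under exogeneity and monotonicity, PN = (RR − 1) / RR = 1 − 1/RR.
PN = (2.3 − 1) / 2.3 = 1.3 / 2.3 ≈ 0.5652

PN ≈ 0.565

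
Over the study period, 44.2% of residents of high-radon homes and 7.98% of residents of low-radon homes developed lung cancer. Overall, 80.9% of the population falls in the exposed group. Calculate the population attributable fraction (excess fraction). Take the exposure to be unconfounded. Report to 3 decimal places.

PAF ≈ 0.786

p₁ = 0.442, p₀ = 0.0798.
Overall risk P(Y=1) = π·p₁ + (1−π)·p₀ = 0.809×0.442 + 0.191×0.0798 = 0.37282.
Under exogeneity, PAF = [P(Y=1) − p₀] / P(Y=1).
PAF = (0.37282 − 0.0798) / 0.37282 ≈ 0.7860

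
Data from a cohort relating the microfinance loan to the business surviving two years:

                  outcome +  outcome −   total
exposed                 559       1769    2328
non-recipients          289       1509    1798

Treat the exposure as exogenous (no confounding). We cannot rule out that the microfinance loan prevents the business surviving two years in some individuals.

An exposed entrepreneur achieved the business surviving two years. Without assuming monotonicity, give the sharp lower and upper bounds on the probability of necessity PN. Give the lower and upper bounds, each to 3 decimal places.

p₁ = P(outcome | exposed) = 559/2328 = 0.24012
p₀ = P(outcome | unexposed) = 289/1798 = 0.16073
Under exogeneity alone the bounds on PN are max{0,(p₁−p₀)/p₁} ≤ PN ≤ min{1,(1−p₀)/p₁}.
  lower = (p₁ − p₀)/p₁ = 0.079386 / 0.24012 ≈ 0.3306
  upper = min{1, (1 − p₀)/p₁} = 0.83927 / 0.24012 ≈ 3.4952 → capped at 1

0.331 ≤ PN ≤ 1.000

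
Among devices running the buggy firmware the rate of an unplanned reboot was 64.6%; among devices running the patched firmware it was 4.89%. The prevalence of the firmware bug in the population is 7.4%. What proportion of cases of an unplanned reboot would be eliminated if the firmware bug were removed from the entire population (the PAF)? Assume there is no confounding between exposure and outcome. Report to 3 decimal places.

p₁ = 0.646, p₀ = 0.0489.
Overall risk P(Y=1) = π·p₁ + (1−π)·p₀ = 0.074×0.646 + 0.926×0.0489 = 0.093085.
Under exogeneity, PAF = [P(Y=1) − p₀] / P(Y=1).
PAF = (0.093085 − 0.0489) / 0.093085 ≈ 0.4747

PAF ≈ 0.475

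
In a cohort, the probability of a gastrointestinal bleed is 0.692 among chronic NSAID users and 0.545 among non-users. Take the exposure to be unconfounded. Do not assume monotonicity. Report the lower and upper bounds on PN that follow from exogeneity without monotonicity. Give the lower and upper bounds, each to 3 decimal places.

Let p₁ = 0.692, p₀ = 0.545.
Under exogeneity alone the bounds on PN are max{0,(p₁−p₀)/p₁} ≤ PN ≤ min{1,(1−p₀)/p₁}.
  lower = (p₁ − p₀)/p₁ = 0.147 / 0.692 ≈ 0.2124
  upper = min{1, (1 − p₀)/p₁} = 0.455 / 0.692 ≈ 0.6575

0.212 ≤ PN ≤ 0.658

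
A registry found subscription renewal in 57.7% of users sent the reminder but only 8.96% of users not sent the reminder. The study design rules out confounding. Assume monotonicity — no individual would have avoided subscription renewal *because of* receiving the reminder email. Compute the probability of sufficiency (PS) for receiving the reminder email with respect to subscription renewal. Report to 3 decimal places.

PS ≈ 0.535

p₁ = 0.577, p₀ = 0.0896.
Under exogeneity and monotonicity, PS = (p₁ − p₀) / (1 − p₀).
PS = (0.577 − 0.0896) / (1 − 0.0896) = 0.4874 / 0.9104 ≈ 0.5354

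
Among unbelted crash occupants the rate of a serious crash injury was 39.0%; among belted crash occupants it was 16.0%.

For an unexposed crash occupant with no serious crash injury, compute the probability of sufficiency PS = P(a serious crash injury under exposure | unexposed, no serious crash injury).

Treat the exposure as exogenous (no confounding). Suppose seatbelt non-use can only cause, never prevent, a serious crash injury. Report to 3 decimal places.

PS ≈ 0.274

p₁ = 0.39, p₀ = 0.16.
Under exogeneity and monotonicity, PS = (p₁ − p₀) / (1 − p₀).
PS = (0.39 − 0.16) / (1 − 0.16) = 0.23 / 0.84 ≈ 0.2738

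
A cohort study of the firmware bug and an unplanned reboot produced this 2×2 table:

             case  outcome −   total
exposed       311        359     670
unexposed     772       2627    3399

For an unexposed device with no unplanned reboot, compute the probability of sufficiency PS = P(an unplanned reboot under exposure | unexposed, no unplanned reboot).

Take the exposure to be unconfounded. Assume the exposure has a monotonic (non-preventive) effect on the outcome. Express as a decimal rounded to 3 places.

p₁ = P(outcome | exposed) = 311/670 = 0.46418
p₀ = P(outcome | unexposed) = 772/3399 = 0.22713
Under exogeneity and monotonicity, PS = (p₁ − p₀)/(1 − p₀).
PS = (0.46418 − 0.22713) / 0.77287 ≈ 0.3067

PS ≈ 0.307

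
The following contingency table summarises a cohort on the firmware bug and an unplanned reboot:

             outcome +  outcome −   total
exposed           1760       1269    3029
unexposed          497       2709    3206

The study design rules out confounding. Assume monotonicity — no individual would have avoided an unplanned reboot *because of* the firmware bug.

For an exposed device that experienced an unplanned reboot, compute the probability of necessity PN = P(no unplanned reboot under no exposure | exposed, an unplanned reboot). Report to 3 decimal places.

PN ≈ 0.733

p₁ = P(outcome | exposed) = 1760/3029 = 0.58105
p₀ = P(outcome | unexposed) = 497/3206 = 0.15502
Under exogeneity and monotonicity, PN = (p₁ − p₀) / p₁.
PN = (0.58105 − 0.15502) / 0.58105 = 0.42603 / 0.58105 ≈ 0.7332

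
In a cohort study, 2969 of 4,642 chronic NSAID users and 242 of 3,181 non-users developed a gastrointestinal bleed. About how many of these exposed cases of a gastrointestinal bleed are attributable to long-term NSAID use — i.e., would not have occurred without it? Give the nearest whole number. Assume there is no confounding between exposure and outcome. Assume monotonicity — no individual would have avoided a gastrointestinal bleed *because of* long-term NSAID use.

about 2616 cases

p₁ = P(outcome | exposed) = 2969/4642 = 0.6396
p₀ = P(outcome | unexposed) = 242/3181 = 0.076077
PN = (p₁ − p₀)/p₁ = (0.6396 − 0.076077) / 0.6396 ≈ 0.88105.
Attributable cases ≈ PN × (exposed cases) = 0.88105 × 2969 ≈ 2615.85.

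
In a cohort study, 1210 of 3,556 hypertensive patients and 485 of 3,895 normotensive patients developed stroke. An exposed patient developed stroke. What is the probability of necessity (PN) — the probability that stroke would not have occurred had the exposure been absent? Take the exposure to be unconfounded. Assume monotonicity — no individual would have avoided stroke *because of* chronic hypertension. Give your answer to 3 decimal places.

p₁ = P(outcome | exposed) = 1210/3556 = 0.34027
p₀ = P(outcome | unexposed) = 485/3895 = 0.12452
Under exogeneity and monotonicity, PN = (p₁ − p₀) / p₁.
PN = (0.34027 − 0.12452) / 0.34027 = 0.21575 / 0.34027 ≈ 0.6341

PN ≈ 0.634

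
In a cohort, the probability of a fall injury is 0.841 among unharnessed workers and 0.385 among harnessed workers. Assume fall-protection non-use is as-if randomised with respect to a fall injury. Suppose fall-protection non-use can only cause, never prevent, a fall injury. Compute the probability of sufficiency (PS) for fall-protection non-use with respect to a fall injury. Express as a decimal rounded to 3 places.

Let p₁ = 0.841, p₀ = 0.385.
Under exogeneity and monotonicity, PS = (p₁ − p₀) / (1 − p₀).
PS = (0.841 − 0.385) / (1 − 0.385) = 0.456 / 0.615 ≈ 0.7415

PS ≈ 0.741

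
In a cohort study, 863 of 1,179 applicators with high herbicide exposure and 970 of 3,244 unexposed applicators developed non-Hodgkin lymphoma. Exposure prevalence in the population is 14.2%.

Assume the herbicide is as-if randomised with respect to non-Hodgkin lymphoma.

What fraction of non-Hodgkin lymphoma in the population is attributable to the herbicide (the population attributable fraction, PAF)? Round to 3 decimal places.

p₁ = P(outcome | exposed) = 863/1179 = 0.73198
p₀ = P(outcome | unexposed) = 970/3244 = 0.29901
Overall risk P(Y=1) = π·p₁ + (1−π)·p₀ = 0.142×0.73198 + 0.858×0.29901 = 0.36049.
Under exogeneity, PAF = [P(Y=1) − p₀] / P(Y=1).
PAF = (0.36049 − 0.29901) / 0.36049 ≈ 0.1705

PAF ≈ 0.171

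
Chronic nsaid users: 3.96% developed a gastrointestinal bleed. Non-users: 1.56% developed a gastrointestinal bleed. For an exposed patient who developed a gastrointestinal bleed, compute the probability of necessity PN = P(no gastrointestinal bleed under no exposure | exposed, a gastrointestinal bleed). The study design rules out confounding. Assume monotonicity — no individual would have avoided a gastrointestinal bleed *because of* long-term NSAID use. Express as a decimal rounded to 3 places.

p₁ = 0.0396, p₀ = 0.0156.
Under exogeneity and monotonicity, PN = (p₁ − p₀) / p₁.
PN = (0.0396 − 0.0156) / 0.0396 = 0.024 / 0.0396 ≈ 0.6061

PN ≈ 0.606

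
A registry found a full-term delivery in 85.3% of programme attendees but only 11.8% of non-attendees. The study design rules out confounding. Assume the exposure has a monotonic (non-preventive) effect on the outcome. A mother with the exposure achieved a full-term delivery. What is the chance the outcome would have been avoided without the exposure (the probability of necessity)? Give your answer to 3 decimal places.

p₁ = 0.853, p₀ = 0.118.
Under exogeneity and monotonicity, PN = (p₁ − p₀) / p₁.
PN = (0.853 − 0.118) / 0.853 = 0.735 / 0.853 ≈ 0.8617

PN ≈ 0.862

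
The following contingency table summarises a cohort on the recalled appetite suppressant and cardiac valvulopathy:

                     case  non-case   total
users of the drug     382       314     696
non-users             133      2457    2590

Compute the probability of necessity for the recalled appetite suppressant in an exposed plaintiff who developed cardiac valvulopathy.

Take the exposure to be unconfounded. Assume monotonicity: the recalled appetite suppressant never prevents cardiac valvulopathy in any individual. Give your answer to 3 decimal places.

PN ≈ 0.906

p₁ = P(outcome | exposed) = 382/696 = 0.54885
p₀ = P(outcome | unexposed) = 133/2590 = 0.051351
Under exogeneity and monotonicity, PN = (p₁ − p₀)/p₁.
PN = (0.54885 − 0.051351) / 0.54885 ≈ 0.9064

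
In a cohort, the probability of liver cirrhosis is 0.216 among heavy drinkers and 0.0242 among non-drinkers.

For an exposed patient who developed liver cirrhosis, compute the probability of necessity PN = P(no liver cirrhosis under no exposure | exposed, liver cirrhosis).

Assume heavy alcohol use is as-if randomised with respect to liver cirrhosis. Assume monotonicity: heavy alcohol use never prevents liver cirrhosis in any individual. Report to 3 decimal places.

PN ≈ 0.888

Let p₁ = 0.216, p₀ = 0.0242.
Under exogeneity and monotonicity, PN = (p₁ − p₀) / p₁.
PN = (0.216 − 0.0242) / 0.216 = 0.1918 / 0.216 ≈ 0.8880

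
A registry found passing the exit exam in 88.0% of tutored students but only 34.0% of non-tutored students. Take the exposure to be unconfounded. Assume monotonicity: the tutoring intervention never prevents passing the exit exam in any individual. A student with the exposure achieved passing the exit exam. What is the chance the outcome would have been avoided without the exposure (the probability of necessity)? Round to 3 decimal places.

PN ≈ 0.614

p₁ = 0.88, p₀ = 0.34.
Under exogeneity and monotonicity, PN = (p₁ − p₀) / p₁.
PN = (0.88 − 0.34) / 0.88 = 0.54 / 0.88 ≈ 0.6136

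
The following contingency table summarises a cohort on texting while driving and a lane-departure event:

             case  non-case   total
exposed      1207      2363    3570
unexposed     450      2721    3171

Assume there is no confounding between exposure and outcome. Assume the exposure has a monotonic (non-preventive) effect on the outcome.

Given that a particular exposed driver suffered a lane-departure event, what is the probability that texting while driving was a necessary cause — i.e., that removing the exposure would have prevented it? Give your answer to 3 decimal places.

p₁ = P(outcome | exposed) = 1207/3570 = 0.3381
p₀ = P(outcome | unexposed) = 450/3171 = 0.14191
Under exogeneity and monotonicity, PN = (p₁ − p₀) / p₁.
PN = (0.3381 − 0.14191) / 0.3381 = 0.19618 / 0.3381 ≈ 0.5803

PN ≈ 0.580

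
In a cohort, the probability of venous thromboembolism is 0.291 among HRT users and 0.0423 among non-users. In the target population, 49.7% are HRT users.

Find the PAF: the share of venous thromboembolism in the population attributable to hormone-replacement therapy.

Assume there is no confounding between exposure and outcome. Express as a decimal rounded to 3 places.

PAF ≈ 0.745

Let p₁ = 0.291, p₀ = 0.0423.
Overall risk P(Y=1) = π·p₁ + (1−π)·p₀ = 0.497×0.291 + 0.503×0.0423 = 0.1659.
Under exogeneity, PAF = [P(Y=1) − p₀] / P(Y=1).
PAF = (0.1659 − 0.0423) / 0.1659 ≈ 0.7450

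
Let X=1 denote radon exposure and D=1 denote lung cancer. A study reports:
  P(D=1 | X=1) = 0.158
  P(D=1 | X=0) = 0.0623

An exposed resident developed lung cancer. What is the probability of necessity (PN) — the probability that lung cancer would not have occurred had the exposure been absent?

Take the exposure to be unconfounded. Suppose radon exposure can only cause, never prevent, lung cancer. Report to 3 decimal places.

Let p₁ = 0.158, p₀ = 0.0623.
Under exogeneity and monotonicity, PN = (p₁ − p₀) / p₁.
PN = (0.158 − 0.0623) / 0.158 = 0.0957 / 0.158 ≈ 0.6057

PN ≈ 0.606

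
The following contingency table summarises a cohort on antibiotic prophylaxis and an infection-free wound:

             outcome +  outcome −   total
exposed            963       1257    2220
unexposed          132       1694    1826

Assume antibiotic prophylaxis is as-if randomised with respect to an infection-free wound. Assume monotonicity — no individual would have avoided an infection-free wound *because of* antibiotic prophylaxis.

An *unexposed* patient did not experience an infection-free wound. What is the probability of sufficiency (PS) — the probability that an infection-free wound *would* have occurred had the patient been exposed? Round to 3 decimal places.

PS ≈ 0.390

p₁ = P(outcome | exposed) = 963/2220 = 0.43378
p₀ = P(outcome | unexposed) = 132/1826 = 0.072289
Under exogeneity and monotonicity, PS = (p₁ − p₀)/(1 − p₀).
PS = (0.43378 − 0.072289) / 0.92771 ≈ 0.3897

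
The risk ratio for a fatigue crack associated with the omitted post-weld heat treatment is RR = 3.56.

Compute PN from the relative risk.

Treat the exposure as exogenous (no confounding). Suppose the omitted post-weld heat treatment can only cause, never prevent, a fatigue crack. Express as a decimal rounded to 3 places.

Under exogeneity and monotonicity, PN = (RR − 1) / RR = 1 − 1/RR.
PN = (3.56 − 1) / 3.56 = 2.56 / 3.56 ≈ 0.7191

PN ≈ 0.719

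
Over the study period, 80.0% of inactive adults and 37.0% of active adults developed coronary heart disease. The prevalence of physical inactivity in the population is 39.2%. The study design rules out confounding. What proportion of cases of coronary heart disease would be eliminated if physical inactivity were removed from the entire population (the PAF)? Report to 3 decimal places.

PAF ≈ 0.313

p₁ = 0.8, p₀ = 0.37.
Overall risk P(Y=1) = π·p₁ + (1−π)·p₀ = 0.392×0.8 + 0.608×0.37 = 0.53856.
Under exogeneity, PAF = [P(Y=1) − p₀] / P(Y=1).
PAF = (0.53856 − 0.37) / 0.53856 ≈ 0.3130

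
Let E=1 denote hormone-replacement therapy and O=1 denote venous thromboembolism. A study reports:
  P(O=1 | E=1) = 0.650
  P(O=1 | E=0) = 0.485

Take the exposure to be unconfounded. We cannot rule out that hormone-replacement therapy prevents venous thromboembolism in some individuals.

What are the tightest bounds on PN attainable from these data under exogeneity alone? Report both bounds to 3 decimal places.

Let p₁ = 0.65, p₀ = 0.485.
Under exogeneity alone the bounds on PN are max{0,(p₁−p₀)/p₁} ≤ PN ≤ min{1,(1−p₀)/p₁}.
  lower = (p₁ − p₀)/p₁ = 0.165 / 0.65 ≈ 0.2538
  upper = min{1, (1 − p₀)/p₁} = 0.515 / 0.65 ≈ 0.7923

0.254 ≤ PN ≤ 0.792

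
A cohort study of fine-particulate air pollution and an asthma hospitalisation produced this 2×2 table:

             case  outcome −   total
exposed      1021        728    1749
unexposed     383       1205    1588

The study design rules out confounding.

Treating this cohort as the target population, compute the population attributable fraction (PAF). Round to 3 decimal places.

PAF ≈ 0.427

p₁ = P(outcome | exposed) = 1021/1749 = 0.58376
p₀ = P(outcome | unexposed) = 383/1588 = 0.24118
Exposure prevalence π = 1749/3337 = 0.52412; overall risk P(Y=1) = 0.42074.
Under exogeneity, PAF = [P(Y=1) − p₀]/P(Y=1).
PAF = (0.42074 − 0.24118) / 0.42074 ≈ 0.4268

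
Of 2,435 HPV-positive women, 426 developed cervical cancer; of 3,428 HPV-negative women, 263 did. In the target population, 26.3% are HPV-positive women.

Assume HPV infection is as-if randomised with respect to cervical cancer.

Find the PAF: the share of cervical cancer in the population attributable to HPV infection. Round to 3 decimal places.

PAF ≈ 0.252

p₁ = P(outcome | exposed) = 426/2435 = 0.17495
p₀ = P(outcome | unexposed) = 263/3428 = 0.076721
Overall risk P(Y=1) = π·p₁ + (1−π)·p₀ = 0.263×0.17495 + 0.737×0.076721 = 0.10255.
Under exogeneity, PAF = [P(Y=1) − p₀] / P(Y=1).
PAF = (0.10255 − 0.076721) / 0.10255 ≈ 0.2519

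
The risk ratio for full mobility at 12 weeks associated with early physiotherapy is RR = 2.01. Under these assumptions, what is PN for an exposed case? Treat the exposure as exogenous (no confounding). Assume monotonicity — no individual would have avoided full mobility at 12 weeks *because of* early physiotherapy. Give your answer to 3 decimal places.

PN ≈ 0.502

Under exogeneity and monotonicity, PN = (RR − 1) / RR = 1 − 1/RR.
PN = (2.01 − 1) / 2.01 = 1.01 / 2.01 ≈ 0.5025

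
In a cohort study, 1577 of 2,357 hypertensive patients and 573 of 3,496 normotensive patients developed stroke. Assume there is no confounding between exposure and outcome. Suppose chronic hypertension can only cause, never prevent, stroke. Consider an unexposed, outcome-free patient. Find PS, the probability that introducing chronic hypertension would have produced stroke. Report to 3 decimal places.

p₁ = P(outcome | exposed) = 1577/2357 = 0.66907
p₀ = P(outcome | unexposed) = 573/3496 = 0.1639
Under exogeneity and monotonicity, PS = (p₁ − p₀) / (1 − p₀).
PS = (0.66907 − 0.1639) / (1 − 0.1639) = 0.50517 / 0.8361 ≈ 0.6042

PS ≈ 0.604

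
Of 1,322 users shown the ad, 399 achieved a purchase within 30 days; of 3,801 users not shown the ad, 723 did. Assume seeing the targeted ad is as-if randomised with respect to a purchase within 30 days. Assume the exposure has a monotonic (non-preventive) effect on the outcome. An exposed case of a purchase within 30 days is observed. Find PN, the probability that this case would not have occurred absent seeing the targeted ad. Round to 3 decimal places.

PN ≈ 0.370

p₁ = P(outcome | exposed) = 399/1322 = 0.30182
p₀ = P(outcome | unexposed) = 723/3801 = 0.19021
Under exogeneity and monotonicity, PN = (p₁ − p₀) / p₁.
PN = (0.30182 − 0.19021) / 0.30182 = 0.1116 / 0.30182 ≈ 0.3698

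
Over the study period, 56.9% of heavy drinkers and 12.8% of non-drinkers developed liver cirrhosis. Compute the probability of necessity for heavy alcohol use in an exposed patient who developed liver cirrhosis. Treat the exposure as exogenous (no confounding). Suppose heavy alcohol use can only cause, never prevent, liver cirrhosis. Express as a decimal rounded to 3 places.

p₁ = 0.569, p₀ = 0.128.
Under exogeneity and monotonicity, PN = (p₁ − p₀) / p₁.
PN = (0.569 − 0.128) / 0.569 = 0.441 / 0.569 ≈ 0.7750

PN ≈ 0.775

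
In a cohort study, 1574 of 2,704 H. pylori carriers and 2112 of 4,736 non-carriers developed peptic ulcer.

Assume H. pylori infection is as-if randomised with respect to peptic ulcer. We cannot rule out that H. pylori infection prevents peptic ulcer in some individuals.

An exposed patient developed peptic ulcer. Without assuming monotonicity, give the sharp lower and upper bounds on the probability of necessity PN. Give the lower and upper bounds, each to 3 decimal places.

0.234 ≤ PN ≤ 0.952

p₁ = P(outcome | exposed) = 1574/2704 = 0.5821
p₀ = P(outcome | unexposed) = 2112/4736 = 0.44595
Under exogeneity alone the bounds on PN are max{0,(p₁−p₀)/p₁} ≤ PN ≤ min{1,(1−p₀)/p₁}.
  lower = (p₁ − p₀)/p₁ = 0.13615 / 0.5821 ≈ 0.2339
  upper = min{1, (1 − p₀)/p₁} = 0.55405 / 0.5821 ≈ 0.9518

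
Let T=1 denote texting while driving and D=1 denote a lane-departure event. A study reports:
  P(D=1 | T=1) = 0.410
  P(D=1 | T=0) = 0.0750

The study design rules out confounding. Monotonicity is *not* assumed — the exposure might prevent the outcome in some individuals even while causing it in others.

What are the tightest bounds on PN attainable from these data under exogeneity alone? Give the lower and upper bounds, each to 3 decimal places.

0.817 ≤ PN ≤ 1.000

Let p₁ = 0.41, p₀ = 0.075.
Under exogeneity alone the bounds on PN are max{0,(p₁−p₀)/p₁} ≤ PN ≤ min{1,(1−p₀)/p₁}.
  lower = (p₁ − p₀)/p₁ = 0.335 / 0.41 ≈ 0.8171
  upper = min{1, (1 − p₀)/p₁} = 0.925 / 0.41 ≈ 2.2561 → capped at 1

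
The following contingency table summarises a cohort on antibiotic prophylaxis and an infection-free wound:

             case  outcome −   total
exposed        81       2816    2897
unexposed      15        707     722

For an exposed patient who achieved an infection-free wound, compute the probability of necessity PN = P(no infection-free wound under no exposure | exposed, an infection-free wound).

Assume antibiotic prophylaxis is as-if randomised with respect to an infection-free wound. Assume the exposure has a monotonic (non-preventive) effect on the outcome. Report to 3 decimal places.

PN ≈ 0.257

p₁ = P(outcome | exposed) = 81/2897 = 0.02796
p₀ = P(outcome | unexposed) = 15/722 = 0.020776
Under exogeneity and monotonicity, PN = (p₁ − p₀)/p₁.
PN = (0.02796 − 0.020776) / 0.02796 ≈ 0.2570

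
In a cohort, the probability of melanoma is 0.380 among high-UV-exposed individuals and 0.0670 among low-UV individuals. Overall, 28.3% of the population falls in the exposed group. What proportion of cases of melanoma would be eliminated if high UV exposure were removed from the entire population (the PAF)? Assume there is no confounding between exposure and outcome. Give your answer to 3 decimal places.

Let p₁ = 0.38, p₀ = 0.067.
Overall risk P(Y=1) = π·p₁ + (1−π)·p₀ = 0.283×0.38 + 0.717×0.067 = 0.15558.
Under exogeneity, PAF = [P(Y=1) − p₀] / P(Y=1).
PAF = (0.15558 − 0.067) / 0.15558 ≈ 0.5694

PAF ≈ 0.569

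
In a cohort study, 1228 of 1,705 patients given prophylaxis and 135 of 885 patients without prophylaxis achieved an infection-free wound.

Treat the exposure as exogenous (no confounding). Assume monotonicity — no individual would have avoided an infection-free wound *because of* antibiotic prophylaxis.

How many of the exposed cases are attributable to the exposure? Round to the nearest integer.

about 968 cases

p₁ = P(outcome | exposed) = 1228/1705 = 0.72023
p₀ = P(outcome | unexposed) = 135/885 = 0.15254
PN = (p₁ − p₀)/p₁ = (0.72023 − 0.15254) / 0.72023 ≈ 0.78820.
Attributable cases ≈ PN × (exposed cases) = 0.78820 × 1228 ≈ 967.92.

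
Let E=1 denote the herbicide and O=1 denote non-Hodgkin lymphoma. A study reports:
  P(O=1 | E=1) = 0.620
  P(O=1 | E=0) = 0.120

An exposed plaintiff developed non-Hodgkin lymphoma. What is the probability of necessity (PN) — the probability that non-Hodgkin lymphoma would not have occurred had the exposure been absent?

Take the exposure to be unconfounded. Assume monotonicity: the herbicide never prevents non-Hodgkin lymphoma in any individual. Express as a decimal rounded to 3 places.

Let p₁ = 0.62, p₀ = 0.12.
Under exogeneity and monotonicity, PN = (p₁ − p₀) / p₁.
PN = (0.62 − 0.12) / 0.62 = 0.5 / 0.62 ≈ 0.8065

PN ≈ 0.806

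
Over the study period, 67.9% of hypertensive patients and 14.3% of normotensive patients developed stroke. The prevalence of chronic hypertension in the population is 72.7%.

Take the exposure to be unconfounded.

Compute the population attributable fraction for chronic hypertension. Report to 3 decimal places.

p₁ = 0.679, p₀ = 0.143.
Overall risk P(Y=1) = π·p₁ + (1−π)·p₀ = 0.727×0.679 + 0.273×0.143 = 0.53267.
Under exogeneity, PAF = [P(Y=1) − p₀] / P(Y=1).
PAF = (0.53267 − 0.143) / 0.53267 ≈ 0.7315

PAF ≈ 0.732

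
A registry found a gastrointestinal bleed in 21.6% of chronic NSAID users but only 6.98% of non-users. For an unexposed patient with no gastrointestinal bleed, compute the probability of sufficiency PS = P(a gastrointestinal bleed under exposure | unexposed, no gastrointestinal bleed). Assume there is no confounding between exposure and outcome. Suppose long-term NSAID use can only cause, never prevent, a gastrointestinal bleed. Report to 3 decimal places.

PS ≈ 0.157

p₁ = 0.216, p₀ = 0.0698.
Under exogeneity and monotonicity, PS = (p₁ − p₀) / (1 − p₀).
PS = (0.216 − 0.0698) / (1 − 0.0698) = 0.1462 / 0.9302 ≈ 0.1572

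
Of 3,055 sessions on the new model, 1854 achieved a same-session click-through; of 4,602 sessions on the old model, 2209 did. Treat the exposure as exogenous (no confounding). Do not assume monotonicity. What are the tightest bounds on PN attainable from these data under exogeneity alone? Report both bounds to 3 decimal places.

p₁ = P(outcome | exposed) = 1854/3055 = 0.60687
p₀ = P(outcome | unexposed) = 2209/4602 = 0.48001
Under exogeneity alone the bounds on PN are max{0,(p₁−p₀)/p₁} ≤ PN ≤ min{1,(1−p₀)/p₁}.
  lower = (p₁ − p₀)/p₁ = 0.12687 / 0.60687 ≈ 0.2090
  upper = min{1, (1 − p₀)/p₁} = 0.51999 / 0.60687 ≈ 0.8568

0.209 ≤ PN ≤ 0.857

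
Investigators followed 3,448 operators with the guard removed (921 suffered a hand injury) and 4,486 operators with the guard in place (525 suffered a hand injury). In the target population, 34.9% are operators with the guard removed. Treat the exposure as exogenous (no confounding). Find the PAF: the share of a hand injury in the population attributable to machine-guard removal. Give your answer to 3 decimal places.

PAF ≈ 0.309

p₁ = P(outcome | exposed) = 921/3448 = 0.26711
p₀ = P(outcome | unexposed) = 525/4486 = 0.11703
Overall risk P(Y=1) = π·p₁ + (1−π)·p₀ = 0.349×0.26711 + 0.651×0.11703 = 0.16941.
Under exogeneity, PAF = [P(Y=1) − p₀] / P(Y=1).
PAF = (0.16941 − 0.11703) / 0.16941 ≈ 0.3092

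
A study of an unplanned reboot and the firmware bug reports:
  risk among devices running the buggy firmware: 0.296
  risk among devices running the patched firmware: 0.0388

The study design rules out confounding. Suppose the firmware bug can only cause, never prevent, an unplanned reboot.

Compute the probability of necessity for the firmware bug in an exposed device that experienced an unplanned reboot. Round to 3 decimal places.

PN ≈ 0.869

Let p₁ = 0.296, p₀ = 0.0388.
Under exogeneity and monotonicity, PN = (p₁ − p₀) / p₁.
PN = (0.296 − 0.0388) / 0.296 = 0.2572 / 0.296 ≈ 0.8689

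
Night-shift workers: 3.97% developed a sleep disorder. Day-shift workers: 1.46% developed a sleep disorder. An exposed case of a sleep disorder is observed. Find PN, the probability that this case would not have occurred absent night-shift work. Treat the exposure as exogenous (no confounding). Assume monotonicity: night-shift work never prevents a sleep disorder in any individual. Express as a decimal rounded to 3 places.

PN ≈ 0.632

p₁ = 0.0397, p₀ = 0.0146.
Under exogeneity and monotonicity, PN = (p₁ − p₀) / p₁.
PN = (0.0397 − 0.0146) / 0.0397 = 0.0251 / 0.0397 ≈ 0.6322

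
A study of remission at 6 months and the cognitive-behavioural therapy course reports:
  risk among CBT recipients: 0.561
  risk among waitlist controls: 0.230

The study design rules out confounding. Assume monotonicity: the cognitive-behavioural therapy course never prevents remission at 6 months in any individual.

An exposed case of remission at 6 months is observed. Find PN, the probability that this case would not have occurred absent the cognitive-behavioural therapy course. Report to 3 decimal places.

Let p₁ = 0.561, p₀ = 0.23.
Under exogeneity and monotonicity, PN = (p₁ − p₀) / p₁.
PN = (0.561 − 0.23) / 0.561 = 0.331 / 0.561 ≈ 0.5900

PN ≈ 0.590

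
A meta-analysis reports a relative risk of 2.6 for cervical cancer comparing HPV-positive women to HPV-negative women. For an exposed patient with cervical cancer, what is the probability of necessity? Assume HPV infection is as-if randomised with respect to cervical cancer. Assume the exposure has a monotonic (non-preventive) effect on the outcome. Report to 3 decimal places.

Under exogeneity and monotonicity, PN = (RR − 1) / RR = 1 − 1/RR.
PN = (2.6 − 1) / 2.6 = 1.6 / 2.6 ≈ 0.6154

PN ≈ 0.615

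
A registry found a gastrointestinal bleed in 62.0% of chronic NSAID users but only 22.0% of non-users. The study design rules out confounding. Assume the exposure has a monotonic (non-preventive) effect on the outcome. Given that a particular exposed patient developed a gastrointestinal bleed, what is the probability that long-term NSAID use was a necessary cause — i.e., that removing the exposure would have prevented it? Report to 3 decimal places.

PN ≈ 0.645

p₁ = 0.62, p₀ = 0.22.
Under exogeneity and monotonicity, PN = (p₁ − p₀) / p₁.
PN = (0.62 − 0.22) / 0.62 = 0.4 / 0.62 ≈ 0.6452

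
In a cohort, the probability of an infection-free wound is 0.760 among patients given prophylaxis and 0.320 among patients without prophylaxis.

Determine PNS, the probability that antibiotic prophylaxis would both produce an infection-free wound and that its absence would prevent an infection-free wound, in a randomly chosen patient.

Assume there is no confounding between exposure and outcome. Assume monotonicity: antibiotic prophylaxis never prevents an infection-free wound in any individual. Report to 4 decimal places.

Let p₁ = 0.76, p₀ = 0.32.
Under exogeneity and monotonicity, PNS = p₁ − p₀.
PNS = 0.76 − 0.32 = 0.44

PNS ≈ 0.4400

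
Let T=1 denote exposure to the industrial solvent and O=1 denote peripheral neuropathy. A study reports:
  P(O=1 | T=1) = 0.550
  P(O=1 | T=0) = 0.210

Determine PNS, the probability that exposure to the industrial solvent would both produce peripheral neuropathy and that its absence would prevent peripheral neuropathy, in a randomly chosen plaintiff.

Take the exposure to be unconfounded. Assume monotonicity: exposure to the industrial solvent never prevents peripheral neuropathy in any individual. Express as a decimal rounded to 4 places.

Let p₁ = 0.55, p₀ = 0.21.
Under exogeneity and monotonicity, PNS = p₁ − p₀.
PNS = 0.55 − 0.21 = 0.34

PNS ≈ 0.3400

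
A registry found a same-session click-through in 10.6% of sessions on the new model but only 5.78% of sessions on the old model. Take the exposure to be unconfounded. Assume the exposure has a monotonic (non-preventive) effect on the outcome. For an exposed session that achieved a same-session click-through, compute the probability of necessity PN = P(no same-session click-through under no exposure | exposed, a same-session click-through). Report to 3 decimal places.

p₁ = 0.106, p₀ = 0.0578.
Under exogeneity and monotonicity, PN = (p₁ − p₀) / p₁.
PN = (0.106 − 0.0578) / 0.106 = 0.0482 / 0.106 ≈ 0.4547

PN ≈ 0.455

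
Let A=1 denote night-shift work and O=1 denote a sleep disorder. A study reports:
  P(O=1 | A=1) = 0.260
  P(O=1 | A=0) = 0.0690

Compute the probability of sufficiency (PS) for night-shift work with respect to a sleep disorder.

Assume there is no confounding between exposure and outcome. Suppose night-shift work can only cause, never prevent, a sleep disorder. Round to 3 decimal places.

PS ≈ 0.205

Let p₁ = 0.26, p₀ = 0.069.
Under exogeneity and monotonicity, PS = (p₁ − p₀) / (1 − p₀).
PS = (0.26 − 0.069) / (1 − 0.069) = 0.191 / 0.931 ≈ 0.2052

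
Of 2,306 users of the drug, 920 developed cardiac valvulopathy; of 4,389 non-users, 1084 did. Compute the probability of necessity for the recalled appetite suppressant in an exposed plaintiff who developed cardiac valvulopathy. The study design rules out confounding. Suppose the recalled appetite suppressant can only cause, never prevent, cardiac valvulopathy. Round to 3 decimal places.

p₁ = P(outcome | exposed) = 920/2306 = 0.39896
p₀ = P(outcome | unexposed) = 1084/4389 = 0.24698
Under exogeneity and monotonicity, PN = (p₁ − p₀) / p₁.
PN = (0.39896 − 0.24698) / 0.39896 = 0.15198 / 0.39896 ≈ 0.3809

PN ≈ 0.381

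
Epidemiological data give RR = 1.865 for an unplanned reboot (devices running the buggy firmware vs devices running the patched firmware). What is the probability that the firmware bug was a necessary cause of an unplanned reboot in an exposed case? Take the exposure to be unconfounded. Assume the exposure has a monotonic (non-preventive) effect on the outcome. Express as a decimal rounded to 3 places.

PN ≈ 0.464

Under exogeneity and monotonicity, PN = (RR − 1) / RR = 1 − 1/RR.
PN = (1.865 − 1) / 1.865 = 0.865 / 1.865 ≈ 0.4638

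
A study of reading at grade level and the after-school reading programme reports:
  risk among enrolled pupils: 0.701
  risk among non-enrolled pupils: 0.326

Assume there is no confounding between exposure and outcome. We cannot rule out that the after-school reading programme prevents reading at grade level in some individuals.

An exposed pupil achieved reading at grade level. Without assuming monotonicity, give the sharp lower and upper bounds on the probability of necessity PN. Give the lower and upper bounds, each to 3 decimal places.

Let p₁ = 0.701, p₀ = 0.326.
Under exogeneity alone the bounds on PN are max{0,(p₁−p₀)/p₁} ≤ PN ≤ min{1,(1−p₀)/p₁}.
  lower = (p₁ − p₀)/p₁ = 0.375 / 0.701 ≈ 0.5350
  upper = min{1, (1 − p₀)/p₁} = 0.674 / 0.701 ≈ 0.9615

0.535 ≤ PN ≤ 0.961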